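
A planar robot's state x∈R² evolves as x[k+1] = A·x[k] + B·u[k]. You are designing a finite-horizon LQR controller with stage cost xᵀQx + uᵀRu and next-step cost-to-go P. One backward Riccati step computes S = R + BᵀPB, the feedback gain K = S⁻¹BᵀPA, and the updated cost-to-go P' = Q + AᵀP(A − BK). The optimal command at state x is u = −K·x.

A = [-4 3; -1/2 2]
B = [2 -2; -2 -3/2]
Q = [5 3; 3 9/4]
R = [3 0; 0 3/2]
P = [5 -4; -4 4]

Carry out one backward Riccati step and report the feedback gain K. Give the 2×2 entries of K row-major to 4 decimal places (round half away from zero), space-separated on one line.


BᵀP = [18.0000 -16.0000; -4.0000 2.0000]
S = R + BᵀPB = [3 0; 0 3/2] + [68.0000 -12.0000; -12.0000 5.0000] = [71.0000 -12.0000; -12.0000 6.5000]
BᵀPA = [-64.0000 22.0000; 15.0000 -8.0000]
K = S⁻¹·BᵀPA = [-0.7433 0.1480; 0.9354 -0.9575]
A−BK = [-0.6425 0.7890; -0.5835 0.8598]
AᵀP(A−BK) = [3.3969 -2.1638; -2.1638 2.0835]
P' = Q + AᵀP(A−BK) = [8.3969 0.8362; 0.8362 4.3335]
tr(P') = 12.7303

-0.7433 0.1480 0.9354 -0.9575


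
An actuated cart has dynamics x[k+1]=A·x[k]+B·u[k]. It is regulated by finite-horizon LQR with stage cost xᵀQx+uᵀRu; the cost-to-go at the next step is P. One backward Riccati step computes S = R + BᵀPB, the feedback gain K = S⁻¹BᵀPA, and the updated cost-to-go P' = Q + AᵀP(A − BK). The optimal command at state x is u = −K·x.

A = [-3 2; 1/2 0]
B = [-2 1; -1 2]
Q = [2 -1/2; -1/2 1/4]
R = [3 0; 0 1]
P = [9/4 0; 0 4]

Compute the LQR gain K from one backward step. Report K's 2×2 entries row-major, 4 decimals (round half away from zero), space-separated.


1.2323 -0.7710 0.6573 -0.2669

BᵀP = [-4.5000 -4.0000; 2.2500 8.0000]
S = R + BᵀPB = [3 0; 0 1] + [13.0000 -12.5000; -12.5000 18.2500] = [16.0000 -12.5000; -12.5000 19.2500]
BᵀPA = [11.5000 -9.0000; -2.7500 4.5000]
K = S⁻¹·BᵀPA = [1.2323 -0.7710; 0.6573 -0.2669]
A−BK = [-1.1928 0.7249; 0.4176 -0.2372]
AᵀP(A−BK) = [8.8863 -5.3674; -5.3674 3.2619]
P' = Q + AᵀP(A−BK) = [10.8863 -5.8674; -5.8674 3.5119]
tr(P') = 14.3983


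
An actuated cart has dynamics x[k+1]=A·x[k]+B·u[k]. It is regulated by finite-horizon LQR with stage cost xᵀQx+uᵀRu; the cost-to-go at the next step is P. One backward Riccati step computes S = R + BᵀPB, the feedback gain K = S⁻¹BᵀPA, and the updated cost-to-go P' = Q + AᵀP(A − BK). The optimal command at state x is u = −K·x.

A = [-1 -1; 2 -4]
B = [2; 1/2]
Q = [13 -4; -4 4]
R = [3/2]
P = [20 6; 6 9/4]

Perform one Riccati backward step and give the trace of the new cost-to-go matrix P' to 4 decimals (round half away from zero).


BᵀP = [43.0000 13.1250]
S = R + BᵀPB = [3/2] + [92.5625] = [94.0625]
BᵀPA = [-16.7500 -95.5000]
K = S⁻¹·BᵀPA = [-0.1781 -1.0153]
A−BK = [-0.6439 1.0306; 2.0890 -3.4924]
AᵀP(A−BK) = [2.0173 -3.0060; -3.0060 7.0405]
P' = Q + AᵀP(A−BK) = [15.0173 -7.0060; -7.0060 11.0405]
tr(P') = 26.0578

26.0578


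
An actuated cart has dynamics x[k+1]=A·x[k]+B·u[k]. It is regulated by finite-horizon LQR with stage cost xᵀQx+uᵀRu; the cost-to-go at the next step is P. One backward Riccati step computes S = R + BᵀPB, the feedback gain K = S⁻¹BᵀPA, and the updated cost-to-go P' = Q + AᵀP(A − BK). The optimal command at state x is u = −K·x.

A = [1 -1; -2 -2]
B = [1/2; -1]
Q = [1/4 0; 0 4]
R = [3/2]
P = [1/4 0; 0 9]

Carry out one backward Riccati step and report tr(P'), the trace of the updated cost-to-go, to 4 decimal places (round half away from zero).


BᵀP = [0.1250 -9.0000]
S = R + BᵀPB = [3/2] + [9.0625] = [10.5625]
BᵀPA = [18.1250 17.8750]
K = S⁻¹·BᵀPA = [1.7160 1.6923]
A−BK = [0.1420 -1.8462; -0.2840 -0.3077]
AᵀP(A−BK) = [5.1479 5.0769; 5.0769 6.0000]
P' = Q + AᵀP(A−BK) = [5.3979 5.0769; 5.0769 10.0000]
tr(P') = 15.3979

15.3979


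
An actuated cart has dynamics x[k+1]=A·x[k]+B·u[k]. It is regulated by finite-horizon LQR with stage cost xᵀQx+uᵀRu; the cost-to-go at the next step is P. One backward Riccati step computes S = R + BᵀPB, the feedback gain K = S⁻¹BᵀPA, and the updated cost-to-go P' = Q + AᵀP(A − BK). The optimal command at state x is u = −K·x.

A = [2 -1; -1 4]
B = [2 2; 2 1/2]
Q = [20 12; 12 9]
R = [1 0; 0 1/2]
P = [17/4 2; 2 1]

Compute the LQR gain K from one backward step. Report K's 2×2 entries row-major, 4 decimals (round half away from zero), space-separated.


BᵀP = [12.5000 6.0000; 9.5000 4.5000]
S = R + BᵀPB = [1 0; 0 1/2] + [37.0000 28.0000; 28.0000 21.2500] = [38.0000 28.0000; 28.0000 21.7500]
BᵀPA = [19.0000 11.5000; 14.5000 8.5000]
K = S⁻¹·BᵀPA = [0.1706 0.2853; 0.4471 0.0235]
A−BK = [0.7647 -1.6176; -1.5647 3.4176]
AᵀP(A−BK) = [0.2765 -0.2618; -0.2618 0.7691]
P' = Q + AᵀP(A−BK) = [20.2765 11.7382; 11.7382 9.7691]
tr(P') = 30.0456

0.1706 0.2853 0.4471 0.0235


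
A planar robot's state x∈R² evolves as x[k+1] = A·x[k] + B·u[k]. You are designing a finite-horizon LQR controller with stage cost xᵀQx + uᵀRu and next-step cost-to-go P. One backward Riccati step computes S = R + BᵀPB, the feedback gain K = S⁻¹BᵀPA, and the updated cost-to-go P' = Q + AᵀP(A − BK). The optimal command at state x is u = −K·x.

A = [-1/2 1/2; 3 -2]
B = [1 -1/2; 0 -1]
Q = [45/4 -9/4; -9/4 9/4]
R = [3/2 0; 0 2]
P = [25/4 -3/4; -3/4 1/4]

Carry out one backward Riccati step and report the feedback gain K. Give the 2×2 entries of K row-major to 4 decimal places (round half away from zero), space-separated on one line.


-0.7047 0.5941 -0.0363 -0.0086

BᵀP = [6.2500 -0.7500; -2.3750 0.1250]
S = R + BᵀPB = [3/2 0; 0 2] + [6.2500 -2.3750; -2.3750 1.0625] = [7.7500 -2.3750; -2.3750 3.0625]
BᵀPA = [-5.3750 4.6250; 1.5625 -1.4375]
K = S⁻¹·BᵀPA = [-0.7047 0.5941; -0.0363 -0.0086]
A−BK = [0.1865 -0.0984; 2.9637 -2.0086]
AᵀP(A−BK) = [2.3316 -1.7306; -1.7306 1.3022]
P' = Q + AᵀP(A−BK) = [13.5816 -3.9806; -3.9806 3.5522]
tr(P') = 17.1339


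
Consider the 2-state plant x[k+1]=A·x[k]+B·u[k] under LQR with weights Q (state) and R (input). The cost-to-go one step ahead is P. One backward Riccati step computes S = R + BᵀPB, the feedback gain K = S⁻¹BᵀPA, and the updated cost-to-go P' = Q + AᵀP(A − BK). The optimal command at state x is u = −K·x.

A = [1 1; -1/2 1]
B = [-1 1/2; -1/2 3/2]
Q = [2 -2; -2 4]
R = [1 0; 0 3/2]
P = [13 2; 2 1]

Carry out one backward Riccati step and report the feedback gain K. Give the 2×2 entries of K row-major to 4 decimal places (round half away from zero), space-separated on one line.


BᵀP = [-14.0000 -2.5000; 9.5000 2.5000]
S = R + BᵀPB = [1 0; 0 3/2] + [15.2500 -10.7500; -10.7500 8.5000] = [16.2500 -10.7500; -10.7500 10.0000]
BᵀPA = [-12.7500 -16.5000; 8.2500 12.0000]
K = S⁻¹·BᵀPA = [-0.8269 -0.7670; -0.0639 0.3755]
A−BK = [0.2051 0.0453; -0.8176 0.0533]
AᵀP(A−BK) = [1.2344 0.6232; 0.6232 0.8389]
P' = Q + AᵀP(A−BK) = [3.2344 -1.3768; -1.3768 4.8389]
tr(P') = 8.0732

-0.8269 -0.7670 -0.0639 0.3755


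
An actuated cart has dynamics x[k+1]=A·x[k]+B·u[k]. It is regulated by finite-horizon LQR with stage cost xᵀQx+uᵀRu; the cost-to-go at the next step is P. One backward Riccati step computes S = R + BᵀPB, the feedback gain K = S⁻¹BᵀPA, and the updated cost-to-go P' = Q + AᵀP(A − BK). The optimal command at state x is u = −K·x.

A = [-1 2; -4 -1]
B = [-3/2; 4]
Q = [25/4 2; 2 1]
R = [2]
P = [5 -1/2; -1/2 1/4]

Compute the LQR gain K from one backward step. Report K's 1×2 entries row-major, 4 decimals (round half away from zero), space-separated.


BᵀP = [-9.5000 1.7500]
S = R + BᵀPB = [2] + [21.2500] = [23.2500]
BᵀPA = [2.5000 -20.7500]
K = S⁻¹·BᵀPA = [0.1075 -0.8925]
A−BK = [-0.8387 0.6613; -4.4301 2.5699]
AᵀP(A−BK) = [4.7312 -3.2688; -3.2688 3.7312]
P' = Q + AᵀP(A−BK) = [10.9812 -1.2688; -1.2688 4.7312]
tr(P') = 15.7124

0.1075 -0.8925


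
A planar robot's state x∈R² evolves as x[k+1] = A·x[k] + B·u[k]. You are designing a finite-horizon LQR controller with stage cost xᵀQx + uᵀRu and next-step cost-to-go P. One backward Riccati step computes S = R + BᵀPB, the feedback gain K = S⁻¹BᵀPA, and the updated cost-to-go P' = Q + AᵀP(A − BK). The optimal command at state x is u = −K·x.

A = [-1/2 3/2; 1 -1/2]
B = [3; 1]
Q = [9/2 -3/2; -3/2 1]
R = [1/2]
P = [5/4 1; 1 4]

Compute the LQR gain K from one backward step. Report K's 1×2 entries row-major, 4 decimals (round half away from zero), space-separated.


BᵀP = [4.7500 7.0000]
S = R + BᵀPB = [1/2] + [21.2500] = [21.7500]
BᵀPA = [4.6250 3.6250]
K = S⁻¹·BᵀPA = [0.2126 0.1667]
A−BK = [-1.1379 1.0000; 0.7874 -0.6667]
AᵀP(A−BK) = [2.3290 -1.9583; -1.9583 1.7083]
P' = Q + AᵀP(A−BK) = [6.8290 -3.4583; -3.4583 2.7083]
tr(P') = 9.5374

0.2126 0.1667


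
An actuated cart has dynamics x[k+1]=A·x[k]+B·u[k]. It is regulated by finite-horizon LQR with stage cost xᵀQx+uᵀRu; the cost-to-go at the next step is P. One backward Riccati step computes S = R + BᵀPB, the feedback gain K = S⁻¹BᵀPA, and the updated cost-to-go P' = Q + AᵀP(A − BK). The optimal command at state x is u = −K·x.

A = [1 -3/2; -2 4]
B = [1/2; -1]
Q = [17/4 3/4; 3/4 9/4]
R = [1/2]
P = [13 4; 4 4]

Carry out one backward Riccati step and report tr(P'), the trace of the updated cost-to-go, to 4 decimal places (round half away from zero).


BᵀP = [2.5000 -2.0000]
S = R + BᵀPB = [1/2] + [3.2500] = [3.7500]
BᵀPA = [6.5000 -11.7500]
K = S⁻¹·BᵀPA = [1.7333 -3.1333]
A−BK = [0.1333 0.0667; -0.2667 0.8667]
AᵀP(A−BK) = [1.7333 -3.1333; -3.1333 8.4333]
P' = Q + AᵀP(A−BK) = [5.9833 -2.3833; -2.3833 10.6833]
tr(P') = 16.6667

16.6667


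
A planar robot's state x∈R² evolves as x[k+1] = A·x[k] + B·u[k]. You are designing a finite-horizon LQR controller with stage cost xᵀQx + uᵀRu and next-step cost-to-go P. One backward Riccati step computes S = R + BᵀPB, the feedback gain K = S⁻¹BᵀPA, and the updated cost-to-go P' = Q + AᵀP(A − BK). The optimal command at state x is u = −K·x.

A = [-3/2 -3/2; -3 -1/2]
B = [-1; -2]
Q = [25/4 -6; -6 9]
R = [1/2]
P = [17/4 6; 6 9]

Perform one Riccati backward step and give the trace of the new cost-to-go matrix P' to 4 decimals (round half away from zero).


16.7442

BᵀP = [-16.2500 -24.0000]
S = R + BᵀPB = [1/2] + [64.2500] = [64.7500]
BᵀPA = [96.3750 36.3750]
K = S⁻¹·BᵀPA = [1.4884 0.5618]
A−BK = [-0.0116 -0.9382; -0.0232 0.6236]
AᵀP(A−BK) = [1.1163 0.4213; 0.4213 0.3779]
P' = Q + AᵀP(A−BK) = [7.3663 -5.5787; -5.5787 9.3779]
tr(P') = 16.7442


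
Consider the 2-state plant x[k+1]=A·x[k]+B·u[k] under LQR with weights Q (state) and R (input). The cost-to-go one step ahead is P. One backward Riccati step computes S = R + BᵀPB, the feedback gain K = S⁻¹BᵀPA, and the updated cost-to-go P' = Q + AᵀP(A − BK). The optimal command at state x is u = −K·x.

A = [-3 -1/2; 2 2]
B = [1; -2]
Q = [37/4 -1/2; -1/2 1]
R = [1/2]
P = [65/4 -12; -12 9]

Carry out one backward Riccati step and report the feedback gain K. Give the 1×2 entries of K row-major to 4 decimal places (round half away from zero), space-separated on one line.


-1.7940 -0.7953

BᵀP = [40.2500 -30.0000]
S = R + BᵀPB = [1/2] + [100.2500] = [100.7500]
BᵀPA = [-180.7500 -80.1250]
K = S⁻¹·BᵀPA = [-1.7940 -0.7953]
A−BK = [-1.2060 0.2953; -1.5881 0.4094]
AᵀP(A−BK) = [1.9764 0.6272; 0.6272 0.3403]
P' = Q + AᵀP(A−BK) = [11.2264 0.1272; 0.1272 1.3403]
tr(P') = 12.5667


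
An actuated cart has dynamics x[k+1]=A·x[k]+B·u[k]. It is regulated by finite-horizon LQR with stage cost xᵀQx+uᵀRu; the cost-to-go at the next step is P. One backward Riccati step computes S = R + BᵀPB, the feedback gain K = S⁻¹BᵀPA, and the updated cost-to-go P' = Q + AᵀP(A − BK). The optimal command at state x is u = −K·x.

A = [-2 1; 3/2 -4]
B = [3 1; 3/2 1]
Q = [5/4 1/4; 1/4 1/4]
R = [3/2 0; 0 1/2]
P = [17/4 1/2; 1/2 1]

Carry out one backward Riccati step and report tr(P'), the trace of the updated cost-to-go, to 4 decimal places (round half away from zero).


BᵀP = [13.5000 3.0000; 4.7500 1.5000]
S = R + BᵀPB = [3/2 0; 0 1/2] + [45.0000 16.5000; 16.5000 6.2500] = [46.5000 16.5000; 16.5000 6.7500]
BᵀPA = [-22.5000 1.5000; -7.2500 -1.2500]
K = S⁻¹·BᵀPA = [-0.7748 0.7387; 0.8198 -1.9910]
A−BK = [-0.4955 0.7748; 1.8423 -3.1171]
AᵀP(A−BK) = [4.7613 -7.5631; -7.5631 12.6532]
P' = Q + AᵀP(A−BK) = [6.0113 -7.3131; -7.3131 12.9032]
tr(P') = 18.9144

18.9144


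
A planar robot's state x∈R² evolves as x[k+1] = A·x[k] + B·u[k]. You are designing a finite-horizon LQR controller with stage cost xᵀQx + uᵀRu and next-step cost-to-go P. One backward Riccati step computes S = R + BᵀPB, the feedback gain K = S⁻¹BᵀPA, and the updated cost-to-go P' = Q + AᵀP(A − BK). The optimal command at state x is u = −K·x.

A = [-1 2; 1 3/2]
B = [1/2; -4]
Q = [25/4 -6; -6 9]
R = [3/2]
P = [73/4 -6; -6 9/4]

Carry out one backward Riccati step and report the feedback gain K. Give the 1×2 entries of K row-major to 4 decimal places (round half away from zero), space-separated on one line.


BᵀP = [33.1250 -12.0000]
S = R + BᵀPB = [3/2] + [64.5625] = [66.0625]
BᵀPA = [-45.1250 48.2500]
K = S⁻¹·BᵀPA = [-0.6831 0.7304]
A−BK = [-0.6585 1.6348; -1.7323 4.4215]
AᵀP(A−BK) = [1.6767 -3.1671; -3.1671 6.8222]
P' = Q + AᵀP(A−BK) = [7.9267 -9.1671; -9.1671 15.8222]
tr(P') = 23.7489

-0.6831 0.7304


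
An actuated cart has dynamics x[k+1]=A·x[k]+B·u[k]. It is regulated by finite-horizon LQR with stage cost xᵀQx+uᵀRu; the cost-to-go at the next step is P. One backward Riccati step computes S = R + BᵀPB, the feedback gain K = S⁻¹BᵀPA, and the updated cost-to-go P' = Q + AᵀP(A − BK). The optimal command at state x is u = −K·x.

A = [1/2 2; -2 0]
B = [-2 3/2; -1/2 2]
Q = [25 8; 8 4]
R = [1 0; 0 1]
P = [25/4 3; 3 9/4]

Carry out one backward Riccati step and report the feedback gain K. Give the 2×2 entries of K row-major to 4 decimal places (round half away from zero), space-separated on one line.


-0.4608 -0.7381 -0.6313 0.1125

BᵀP = [-14.0000 -7.1250; 15.3750 9.0000]
S = R + BᵀPB = [1 0; 0 1] + [31.5625 -35.2500; -35.2500 41.0625] = [32.5625 -35.2500; -35.2500 42.0625]
BᵀPA = [7.2500 -28.0000; -10.3125 30.7500]
K = S⁻¹·BᵀPA = [-0.4608 -0.7381; -0.6313 0.1125]
A−BK = [0.5254 0.3550; -0.9678 -0.5940]
AᵀP(A−BK) = [1.3927 0.7613; 0.7613 0.8738]
P' = Q + AᵀP(A−BK) = [26.3927 8.7613; 8.7613 4.8738]
tr(P') = 31.2665


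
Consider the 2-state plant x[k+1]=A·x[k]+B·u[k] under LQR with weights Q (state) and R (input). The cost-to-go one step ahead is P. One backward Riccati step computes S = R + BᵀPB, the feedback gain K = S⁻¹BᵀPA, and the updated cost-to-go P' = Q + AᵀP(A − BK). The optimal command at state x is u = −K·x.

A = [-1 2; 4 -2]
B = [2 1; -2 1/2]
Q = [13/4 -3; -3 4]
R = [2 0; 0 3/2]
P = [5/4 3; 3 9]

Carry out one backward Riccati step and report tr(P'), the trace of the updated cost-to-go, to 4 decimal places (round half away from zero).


BᵀP = [-3.5000 -12.0000; 2.7500 7.5000]
S = R + BᵀPB = [2 0; 0 3/2] + [17.0000 -9.5000; -9.5000 6.5000] = [19.0000 -9.5000; -9.5000 8.0000]
BᵀPA = [-44.5000 17.0000; 27.2500 -9.5000]
K = S⁻¹·BᵀPA = [-1.5729 0.7409; 1.5385 -0.3077]
A−BK = [0.6073 0.8259; 0.0850 -0.3644]
AᵀP(A−BK) = [9.3340 -3.1457; -3.1457 1.4818]
P' = Q + AᵀP(A−BK) = [12.5840 -6.1457; -6.1457 5.4818]
tr(P') = 18.0658

18.0658


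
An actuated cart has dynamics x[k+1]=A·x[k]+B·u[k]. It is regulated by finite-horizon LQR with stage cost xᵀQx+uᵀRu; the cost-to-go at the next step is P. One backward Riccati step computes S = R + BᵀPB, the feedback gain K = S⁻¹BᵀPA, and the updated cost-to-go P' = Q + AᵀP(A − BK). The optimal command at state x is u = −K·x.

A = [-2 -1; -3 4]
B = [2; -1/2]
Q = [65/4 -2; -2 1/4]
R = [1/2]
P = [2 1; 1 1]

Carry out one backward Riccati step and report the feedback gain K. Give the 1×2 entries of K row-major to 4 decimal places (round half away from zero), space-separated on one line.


-1.7037 0.3704

BᵀP = [3.5000 1.5000]
S = R + BᵀPB = [1/2] + [6.2500] = [6.7500]
BᵀPA = [-11.5000 2.5000]
K = S⁻¹·BᵀPA = [-1.7037 0.3704]
A−BK = [1.4074 -1.7407; -3.8519 4.1852]
AᵀP(A−BK) = [9.4074 -8.7407; -8.7407 9.0741]
P' = Q + AᵀP(A−BK) = [25.6574 -10.7407; -10.7407 9.3241]
tr(P') = 34.9815


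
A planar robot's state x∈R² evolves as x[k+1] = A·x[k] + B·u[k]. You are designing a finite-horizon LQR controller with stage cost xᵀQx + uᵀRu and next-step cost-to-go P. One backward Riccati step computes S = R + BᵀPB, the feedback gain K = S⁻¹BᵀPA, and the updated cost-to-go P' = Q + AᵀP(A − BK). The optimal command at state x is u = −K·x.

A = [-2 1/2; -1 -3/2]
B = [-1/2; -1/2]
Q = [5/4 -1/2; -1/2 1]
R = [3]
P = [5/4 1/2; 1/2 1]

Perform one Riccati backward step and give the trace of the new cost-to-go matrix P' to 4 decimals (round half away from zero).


BᵀP = [-0.8750 -0.7500]
S = R + BᵀPB = [3] + [0.8125] = [3.8125]
BᵀPA = [2.5000 0.6875]
K = S⁻¹·BᵀPA = [0.6557 0.1803]
A−BK = [-1.6721 0.5902; -0.6721 -1.4098]
AᵀP(A−BK) = [6.3607 1.0492; 1.0492 1.6885]
P' = Q + AᵀP(A−BK) = [7.6107 0.5492; 0.5492 2.6885]
tr(P') = 10.2992

10.2992


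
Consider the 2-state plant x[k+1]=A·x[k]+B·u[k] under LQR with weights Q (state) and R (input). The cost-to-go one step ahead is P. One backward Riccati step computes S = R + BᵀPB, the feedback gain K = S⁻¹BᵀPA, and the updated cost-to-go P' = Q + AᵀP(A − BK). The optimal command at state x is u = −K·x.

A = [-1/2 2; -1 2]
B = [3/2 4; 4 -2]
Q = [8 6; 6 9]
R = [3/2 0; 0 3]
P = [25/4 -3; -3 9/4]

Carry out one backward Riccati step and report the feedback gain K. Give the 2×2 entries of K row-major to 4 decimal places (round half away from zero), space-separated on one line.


BᵀP = [-2.6250 4.5000; 31.0000 -16.5000]
S = R + BᵀPB = [3/2 0; 0 3] + [14.0625 -19.5000; -19.5000 157.0000] = [15.5625 -19.5000; -19.5000 160.0000]
BᵀPA = [-3.1875 3.7500; 1.0000 29.0000]
K = S⁻¹·BᵀPA = [-0.2325 0.5524; -0.0221 0.2486]
A−BK = [-0.0629 0.1770; -0.1142 0.2874]
AᵀP(A−BK) = [0.0935 -0.2377; -0.2377 0.7196]
P' = Q + AᵀP(A−BK) = [8.0935 5.7623; 5.7623 9.7196]
tr(P') = 17.8131

-0.2325 0.5524 -0.0221 0.2486


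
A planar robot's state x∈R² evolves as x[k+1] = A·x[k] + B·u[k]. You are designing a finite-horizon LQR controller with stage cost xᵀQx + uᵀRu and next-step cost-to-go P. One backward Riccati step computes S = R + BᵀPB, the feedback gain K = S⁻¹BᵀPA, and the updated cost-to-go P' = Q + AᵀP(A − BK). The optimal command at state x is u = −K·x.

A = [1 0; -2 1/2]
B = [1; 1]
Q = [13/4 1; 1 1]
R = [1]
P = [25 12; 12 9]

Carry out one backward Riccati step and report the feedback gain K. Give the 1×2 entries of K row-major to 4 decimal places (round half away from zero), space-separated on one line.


-0.0847 0.1780

BᵀP = [37.0000 21.0000]
S = R + BᵀPB = [1] + [58.0000] = [59.0000]
BᵀPA = [-5.0000 10.5000]
K = S⁻¹·BᵀPA = [-0.0847 0.1780]
A−BK = [1.0847 -0.1780; -1.9153 0.3220]
AᵀP(A−BK) = [12.5763 -2.1102; -2.1102 0.3814]
P' = Q + AᵀP(A−BK) = [15.8263 -1.1102; -1.1102 1.3814]
tr(P') = 17.2076


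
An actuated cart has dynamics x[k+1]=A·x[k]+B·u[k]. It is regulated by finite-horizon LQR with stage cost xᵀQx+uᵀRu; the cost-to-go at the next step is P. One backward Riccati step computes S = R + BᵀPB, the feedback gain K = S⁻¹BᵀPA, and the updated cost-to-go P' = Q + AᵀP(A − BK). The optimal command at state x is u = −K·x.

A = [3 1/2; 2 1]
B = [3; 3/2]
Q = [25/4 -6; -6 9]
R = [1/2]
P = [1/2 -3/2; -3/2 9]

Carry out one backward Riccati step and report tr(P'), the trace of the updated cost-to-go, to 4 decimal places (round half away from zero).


17.9322

BᵀP = [-0.7500 9.0000]
S = R + BᵀPB = [1/2] + [11.2500] = [11.7500]
BᵀPA = [15.7500 8.6250]
K = S⁻¹·BᵀPA = [1.3404 0.7340]
A−BK = [-1.0213 -1.7021; -0.0106 -0.1011]
AᵀP(A−BK) = [1.3883 1.1888; 1.1888 1.2939]
P' = Q + AᵀP(A−BK) = [7.6383 -4.8112; -4.8112 10.2939]
tr(P') = 17.9322


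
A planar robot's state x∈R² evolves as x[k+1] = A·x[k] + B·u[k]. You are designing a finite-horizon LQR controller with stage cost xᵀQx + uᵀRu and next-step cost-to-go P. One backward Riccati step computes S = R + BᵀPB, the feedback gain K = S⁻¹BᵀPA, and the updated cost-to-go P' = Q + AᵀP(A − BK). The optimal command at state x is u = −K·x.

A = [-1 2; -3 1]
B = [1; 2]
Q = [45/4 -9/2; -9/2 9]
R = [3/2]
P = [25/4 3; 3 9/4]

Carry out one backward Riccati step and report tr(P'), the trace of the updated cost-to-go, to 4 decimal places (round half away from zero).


BᵀP = [12.2500 7.5000]
S = R + BᵀPB = [3/2] + [27.2500] = [28.7500]
BᵀPA = [-34.7500 32.0000]
K = S⁻¹·BᵀPA = [-1.2087 1.1130]
A−BK = [0.2087 0.8870; -0.5826 -1.2261]
AᵀP(A−BK) = [2.4978 -1.5717; -1.5717 3.6326]
P' = Q + AᵀP(A−BK) = [13.7478 -6.0717; -6.0717 12.6326]
tr(P') = 26.3804

26.3804


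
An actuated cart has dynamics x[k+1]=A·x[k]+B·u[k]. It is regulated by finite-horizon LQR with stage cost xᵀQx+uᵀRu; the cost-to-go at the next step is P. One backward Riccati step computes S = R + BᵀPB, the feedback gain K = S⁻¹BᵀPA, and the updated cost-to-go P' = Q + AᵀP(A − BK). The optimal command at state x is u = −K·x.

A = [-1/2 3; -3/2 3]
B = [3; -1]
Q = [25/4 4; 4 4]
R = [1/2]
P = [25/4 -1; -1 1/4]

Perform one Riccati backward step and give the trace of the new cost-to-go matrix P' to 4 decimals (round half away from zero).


BᵀP = [19.7500 -3.2500]
S = R + BᵀPB = [1/2] + [62.5000] = [63.0000]
BᵀPA = [-5.0000 49.5000]
K = S⁻¹·BᵀPA = [-0.0794 0.7857]
A−BK = [-0.2619 0.6429; -1.5794 3.7857]
AᵀP(A−BK) = [0.2282 -0.5714; -0.5714 1.6071]
P' = Q + AᵀP(A−BK) = [6.4782 3.4286; 3.4286 5.6071]
tr(P') = 12.0853

12.0853


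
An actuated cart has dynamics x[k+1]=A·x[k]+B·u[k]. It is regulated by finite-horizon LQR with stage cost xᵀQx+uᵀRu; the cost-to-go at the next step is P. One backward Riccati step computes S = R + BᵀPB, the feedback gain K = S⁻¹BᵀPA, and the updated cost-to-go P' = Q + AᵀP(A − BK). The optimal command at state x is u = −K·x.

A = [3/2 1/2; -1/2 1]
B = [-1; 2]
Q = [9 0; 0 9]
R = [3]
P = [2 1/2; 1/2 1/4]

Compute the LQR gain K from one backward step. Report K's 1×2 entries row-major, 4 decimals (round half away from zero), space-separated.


-0.3750 -0.1250

BᵀP = [-1.0000 0.0000]
S = R + BᵀPB = [3] + [1.0000] = [4.0000]
BᵀPA = [-1.5000 -0.5000]
K = S⁻¹·BᵀPA = [-0.3750 -0.1250]
A−BK = [1.1250 0.3750; 0.2500 1.2500]
AᵀP(A−BK) = [3.2500 1.8125; 1.8125 1.1875]
P' = Q + AᵀP(A−BK) = [12.2500 1.8125; 1.8125 10.1875]
tr(P') = 22.4375


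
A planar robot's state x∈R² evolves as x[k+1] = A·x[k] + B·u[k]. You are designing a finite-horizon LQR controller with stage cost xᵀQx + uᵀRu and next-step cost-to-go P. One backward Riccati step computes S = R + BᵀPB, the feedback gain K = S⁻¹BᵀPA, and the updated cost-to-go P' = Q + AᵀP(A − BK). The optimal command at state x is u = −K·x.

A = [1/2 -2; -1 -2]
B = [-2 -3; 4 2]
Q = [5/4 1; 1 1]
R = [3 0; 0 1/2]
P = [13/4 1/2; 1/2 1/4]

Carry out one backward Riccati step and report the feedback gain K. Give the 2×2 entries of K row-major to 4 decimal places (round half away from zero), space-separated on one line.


BᵀP = [-4.5000 0.0000; -8.7500 -1.0000]
S = R + BᵀPB = [3 0; 0 1/2] + [9.0000 13.5000; 13.5000 24.2500] = [12.0000 13.5000; 13.5000 24.7500]
BᵀPA = [-2.2500 9.0000; -3.3750 19.5000]
K = S⁻¹·BᵀPA = [-0.0882 -0.3529; -0.0882 0.9804]
A−BK = [0.0588 0.2353; -0.4706 -2.5490]
AᵀP(A−BK) = [0.0662 0.2647; 0.2647 2.0588]
P' = Q + AᵀP(A−BK) = [1.3162 1.2647; 1.2647 3.0588]
tr(P') = 4.3750

-0.0882 -0.3529 -0.0882 0.9804


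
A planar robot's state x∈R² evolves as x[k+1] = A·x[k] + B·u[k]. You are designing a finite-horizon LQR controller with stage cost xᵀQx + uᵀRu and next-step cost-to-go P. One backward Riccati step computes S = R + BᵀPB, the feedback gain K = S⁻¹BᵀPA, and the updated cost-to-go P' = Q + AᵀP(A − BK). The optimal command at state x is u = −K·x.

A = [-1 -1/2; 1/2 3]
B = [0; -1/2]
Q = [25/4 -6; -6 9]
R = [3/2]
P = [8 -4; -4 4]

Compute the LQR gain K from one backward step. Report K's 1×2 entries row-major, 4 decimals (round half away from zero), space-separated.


BᵀP = [2.0000 -2.0000]
S = R + BᵀPB = [3/2] + [1.0000] = [2.5000]
BᵀPA = [-3.0000 -7.0000]
K = S⁻¹·BᵀPA = [-1.2000 -2.8000]
A−BK = [-1.0000 -0.5000; -0.1000 1.6000]
AᵀP(A−BK) = [9.4000 14.6000; 14.6000 30.4000]
P' = Q + AᵀP(A−BK) = [15.6500 8.6000; 8.6000 39.4000]
tr(P') = 55.0500

-1.2000 -2.8000


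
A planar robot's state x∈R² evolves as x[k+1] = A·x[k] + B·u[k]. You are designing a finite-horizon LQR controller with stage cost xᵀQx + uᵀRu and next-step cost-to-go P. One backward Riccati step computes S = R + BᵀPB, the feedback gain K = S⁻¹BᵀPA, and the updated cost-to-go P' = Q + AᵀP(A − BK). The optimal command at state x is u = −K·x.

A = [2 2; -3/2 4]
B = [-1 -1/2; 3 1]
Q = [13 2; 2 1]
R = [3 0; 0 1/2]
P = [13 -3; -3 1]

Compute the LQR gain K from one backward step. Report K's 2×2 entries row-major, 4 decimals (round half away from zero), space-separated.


BᵀP = [-22.0000 6.0000; -9.5000 2.5000]
S = R + BᵀPB = [3 0; 0 1/2] + [40.0000 17.0000; 17.0000 7.2500] = [43.0000 17.0000; 17.0000 7.7500]
BᵀPA = [-53.0000 -20.0000; -22.7500 -9.0000]
K = S⁻¹·BᵀPA = [-0.5424 -0.0452; -1.7458 -1.0621]
A−BK = [0.5847 1.4237; 1.8729 5.1977]
AᵀP(A−BK) = [3.7881 4.4407; 4.4407 9.5367]
P' = Q + AᵀP(A−BK) = [16.7881 6.4407; 6.4407 10.5367]
tr(P') = 27.3249

-0.5424 -0.0452 -1.7458 -1.0621


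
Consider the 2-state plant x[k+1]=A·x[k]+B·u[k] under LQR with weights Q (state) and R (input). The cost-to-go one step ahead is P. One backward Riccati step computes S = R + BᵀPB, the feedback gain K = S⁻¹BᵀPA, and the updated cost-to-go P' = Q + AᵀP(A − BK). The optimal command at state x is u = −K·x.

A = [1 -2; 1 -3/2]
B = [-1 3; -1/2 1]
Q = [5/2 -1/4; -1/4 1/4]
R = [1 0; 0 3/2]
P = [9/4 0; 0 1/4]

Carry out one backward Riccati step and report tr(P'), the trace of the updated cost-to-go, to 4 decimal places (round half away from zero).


3.6981

BᵀP = [-2.2500 -0.1250; 6.7500 0.2500]
S = R + BᵀPB = [1 0; 0 3/2] + [2.3125 -6.8750; -6.8750 20.5000] = [3.3125 -6.8750; -6.8750 22.0000]
BᵀPA = [-2.3750 4.6875; 7.0000 -13.8750]
K = S⁻¹·BᵀPA = [-0.1611 0.3020; 0.2678 -0.5363]
A−BK = [0.0354 -0.0891; 0.6516 -0.8127]
AᵀP(A−BK) = [0.2425 -0.4036; -0.4036 0.7056]
P' = Q + AᵀP(A−BK) = [2.7425 -0.6536; -0.6536 0.9556]
tr(P') = 3.6981


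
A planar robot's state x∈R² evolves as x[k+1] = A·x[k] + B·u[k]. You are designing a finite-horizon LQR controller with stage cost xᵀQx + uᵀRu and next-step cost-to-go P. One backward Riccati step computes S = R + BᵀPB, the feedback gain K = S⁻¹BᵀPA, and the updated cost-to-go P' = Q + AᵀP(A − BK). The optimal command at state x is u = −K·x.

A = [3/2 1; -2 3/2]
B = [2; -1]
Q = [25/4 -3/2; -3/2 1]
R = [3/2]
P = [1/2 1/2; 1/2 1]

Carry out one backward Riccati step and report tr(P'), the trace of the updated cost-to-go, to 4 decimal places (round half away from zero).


13.3000

BᵀP = [0.5000 0.0000]
S = R + BᵀPB = [3/2] + [1.0000] = [2.5000]
BᵀPA = [0.7500 0.5000]
K = S⁻¹·BᵀPA = [0.3000 0.2000]
A−BK = [0.9000 0.6000; -1.7000 1.7000]
AᵀP(A−BK) = [1.9000 -2.2750; -2.2750 4.1500]
P' = Q + AᵀP(A−BK) = [8.1500 -3.7750; -3.7750 5.1500]
tr(P') = 13.3000


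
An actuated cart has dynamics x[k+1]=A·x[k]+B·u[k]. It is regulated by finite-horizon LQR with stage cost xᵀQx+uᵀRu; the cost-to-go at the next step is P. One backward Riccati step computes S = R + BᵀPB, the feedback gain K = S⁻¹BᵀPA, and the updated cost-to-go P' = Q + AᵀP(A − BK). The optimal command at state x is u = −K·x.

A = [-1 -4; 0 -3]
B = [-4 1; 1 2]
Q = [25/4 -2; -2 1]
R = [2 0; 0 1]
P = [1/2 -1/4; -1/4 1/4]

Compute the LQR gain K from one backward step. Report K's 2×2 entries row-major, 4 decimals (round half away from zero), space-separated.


BᵀP = [-2.2500 1.2500; 0.0000 0.2500]
S = R + BᵀPB = [2 0; 0 1] + [10.2500 0.2500; 0.2500 0.5000] = [12.2500 0.2500; 0.2500 1.5000]
BᵀPA = [2.2500 5.2500; 0.0000 -0.7500]
K = S⁻¹·BᵀPA = [0.1843 0.4403; -0.0307 -0.5734]
A−BK = [-0.2321 -1.6655; -0.1229 -2.2935]
AᵀP(A−BK) = [0.0853 0.2594; 0.2594 1.5085]
P' = Q + AᵀP(A−BK) = [6.3353 -1.7406; -1.7406 2.5085]
tr(P') = 8.8439

0.1843 0.4403 -0.0307 -0.5734


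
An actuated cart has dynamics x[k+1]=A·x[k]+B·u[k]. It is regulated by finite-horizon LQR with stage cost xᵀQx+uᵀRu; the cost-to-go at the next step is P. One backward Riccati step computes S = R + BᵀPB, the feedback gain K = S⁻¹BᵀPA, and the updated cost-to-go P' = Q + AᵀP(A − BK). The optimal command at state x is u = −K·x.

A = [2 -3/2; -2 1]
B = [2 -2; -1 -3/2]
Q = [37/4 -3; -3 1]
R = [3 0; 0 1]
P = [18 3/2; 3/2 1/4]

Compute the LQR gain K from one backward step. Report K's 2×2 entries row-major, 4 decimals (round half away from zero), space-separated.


BᵀP = [34.5000 2.7500; -38.2500 -3.3750]
S = R + BᵀPB = [3 0; 0 1] + [66.2500 -73.1250; -73.1250 81.5625] = [69.2500 -73.1250; -73.1250 82.5625]
BᵀPA = [63.5000 -49.0000; -69.7500 54.0000]
K = S⁻¹·BᵀPA = [0.3843 -0.2615; -0.5045 0.4224]
A−BK = [0.2225 -0.1321; -2.3724 1.3721]
AᵀP(A−BK) = [1.4121 -0.9294; -0.9294 0.6246]
P' = Q + AᵀP(A−BK) = [10.6621 -3.9294; -3.9294 1.6246]
tr(P') = 12.2868

0.3843 -0.2615 -0.5045 0.4224


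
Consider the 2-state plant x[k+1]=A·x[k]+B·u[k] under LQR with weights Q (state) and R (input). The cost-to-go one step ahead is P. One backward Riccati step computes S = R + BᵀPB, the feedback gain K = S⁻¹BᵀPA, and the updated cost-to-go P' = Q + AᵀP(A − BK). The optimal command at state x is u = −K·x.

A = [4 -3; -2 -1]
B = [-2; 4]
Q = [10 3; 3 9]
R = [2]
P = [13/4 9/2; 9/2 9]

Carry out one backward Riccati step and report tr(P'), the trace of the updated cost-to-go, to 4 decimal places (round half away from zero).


56.0402

BᵀP = [11.5000 27.0000]
S = R + BᵀPB = [2] + [85.0000] = [87.0000]
BᵀPA = [-8.0000 -61.5000]
K = S⁻¹·BᵀPA = [-0.0920 -0.7069]
A−BK = [3.8161 -4.4138; -1.6322 1.8276]
AᵀP(A−BK) = [15.2644 -17.6552; -17.6552 21.7759]
P' = Q + AᵀP(A−BK) = [25.2644 -14.6552; -14.6552 30.7759]
tr(P') = 56.0402


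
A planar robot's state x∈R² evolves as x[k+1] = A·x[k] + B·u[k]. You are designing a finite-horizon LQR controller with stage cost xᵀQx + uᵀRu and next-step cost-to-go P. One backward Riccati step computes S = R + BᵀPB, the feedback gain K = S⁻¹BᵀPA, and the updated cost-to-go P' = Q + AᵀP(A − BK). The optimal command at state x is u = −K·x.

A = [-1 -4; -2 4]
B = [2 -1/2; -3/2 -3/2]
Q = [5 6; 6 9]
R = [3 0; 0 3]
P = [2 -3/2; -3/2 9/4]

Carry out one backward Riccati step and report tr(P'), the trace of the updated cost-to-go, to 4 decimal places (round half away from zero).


BᵀP = [6.2500 -6.3750; 1.2500 -2.6250]
S = R + BᵀPB = [3 0; 0 3] + [22.0625 6.4375; 6.4375 3.3125] = [25.0625 6.4375; 6.4375 6.3125]
BᵀPA = [6.5000 -50.5000; 4.0000 -15.5000]
K = S⁻¹·BᵀPA = [0.1309 -1.8756; 0.5002 -0.5428]
A−BK = [-1.0116 -0.5203; -1.0534 0.3725]
AᵀP(A−BK) = [2.1485 -1.6379; -1.6379 12.8719]
P' = Q + AᵀP(A−BK) = [7.1485 4.3621; 4.3621 21.8719]
tr(P') = 29.0205

29.0205


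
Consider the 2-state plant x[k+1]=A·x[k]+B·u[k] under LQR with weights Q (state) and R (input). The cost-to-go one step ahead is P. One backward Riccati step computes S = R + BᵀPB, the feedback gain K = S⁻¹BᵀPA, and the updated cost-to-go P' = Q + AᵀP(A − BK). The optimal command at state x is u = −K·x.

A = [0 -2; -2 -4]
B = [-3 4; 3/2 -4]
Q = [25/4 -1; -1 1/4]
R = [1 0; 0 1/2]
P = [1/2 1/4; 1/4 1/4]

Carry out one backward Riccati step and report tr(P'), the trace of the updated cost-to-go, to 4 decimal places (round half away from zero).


13.0785

BᵀP = [-1.1250 -0.3750; 1.0000 0.0000]
S = R + BᵀPB = [1 0; 0 1/2] + [2.8125 -3.0000; -3.0000 4.0000] = [3.8125 -3.0000; -3.0000 4.5000]
BᵀPA = [0.7500 3.7500; 0.0000 -2.0000]
K = S⁻¹·BᵀPA = [0.4138 1.3333; 0.2759 0.4444]
A−BK = [0.1379 0.2222; -1.5172 -4.2222]
AᵀP(A−BK) = [0.6897 2.0000; 2.0000 5.8889]
P' = Q + AᵀP(A−BK) = [6.9397 1.0000; 1.0000 6.1389]
tr(P') = 13.0785


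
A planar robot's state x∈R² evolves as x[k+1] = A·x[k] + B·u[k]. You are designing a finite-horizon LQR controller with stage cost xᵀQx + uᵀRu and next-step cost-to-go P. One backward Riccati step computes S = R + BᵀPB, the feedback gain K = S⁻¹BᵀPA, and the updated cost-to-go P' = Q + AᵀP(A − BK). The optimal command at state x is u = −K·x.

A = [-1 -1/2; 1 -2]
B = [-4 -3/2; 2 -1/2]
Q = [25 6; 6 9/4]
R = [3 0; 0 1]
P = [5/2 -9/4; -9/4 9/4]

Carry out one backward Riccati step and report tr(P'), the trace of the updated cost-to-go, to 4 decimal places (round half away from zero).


28.2495

BᵀP = [-14.5000 13.5000; -2.6250 2.2500]
S = R + BᵀPB = [3 0; 0 1] + [85.0000 15.0000; 15.0000 2.8125] = [88.0000 15.0000; 15.0000 3.8125]
BᵀPA = [28.0000 -19.7500; 4.8750 -3.1875]
K = S⁻¹·BᵀPA = [0.3043 -0.2487; 0.0814 0.1425]
A−BK = [0.3394 -1.2811; 0.4321 -1.4313]
AᵀP(A−BK) = [0.3326 -0.3555; -0.3555 0.6670]
P' = Q + AᵀP(A−BK) = [25.3326 5.6445; 5.6445 2.9170]
tr(P') = 28.2495


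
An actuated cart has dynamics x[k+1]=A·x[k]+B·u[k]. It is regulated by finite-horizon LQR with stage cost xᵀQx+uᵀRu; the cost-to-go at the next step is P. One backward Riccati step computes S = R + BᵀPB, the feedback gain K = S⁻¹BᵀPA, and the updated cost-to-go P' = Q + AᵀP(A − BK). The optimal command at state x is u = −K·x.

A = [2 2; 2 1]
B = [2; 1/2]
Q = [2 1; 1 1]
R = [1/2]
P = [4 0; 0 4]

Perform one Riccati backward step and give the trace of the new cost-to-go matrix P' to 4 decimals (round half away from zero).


BᵀP = [8.0000 2.0000]
S = R + BᵀPB = [1/2] + [17.0000] = [17.5000]
BᵀPA = [20.0000 18.0000]
K = S⁻¹·BᵀPA = [1.1429 1.0286]
A−BK = [-0.2857 -0.0571; 1.4286 0.4857]
AᵀP(A−BK) = [9.1429 3.4286; 3.4286 1.4857]
P' = Q + AᵀP(A−BK) = [11.1429 4.4286; 4.4286 2.4857]
tr(P') = 13.6286

13.6286


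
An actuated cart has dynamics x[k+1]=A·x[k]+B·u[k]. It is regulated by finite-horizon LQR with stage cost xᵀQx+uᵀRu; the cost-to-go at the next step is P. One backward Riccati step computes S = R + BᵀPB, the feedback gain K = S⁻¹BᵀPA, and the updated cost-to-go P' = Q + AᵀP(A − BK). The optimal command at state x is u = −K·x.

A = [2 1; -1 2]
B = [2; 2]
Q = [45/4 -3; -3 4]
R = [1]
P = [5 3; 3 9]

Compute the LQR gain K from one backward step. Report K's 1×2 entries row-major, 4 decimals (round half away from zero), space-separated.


BᵀP = [16.0000 24.0000]
S = R + BᵀPB = [1] + [80.0000] = [81.0000]
BᵀPA = [8.0000 64.0000]
K = S⁻¹·BᵀPA = [0.0988 0.7901]
A−BK = [1.8025 -0.5802; -1.1975 0.4198]
AᵀP(A−BK) = [16.2099 -5.3210; -5.3210 2.4321]
P' = Q + AᵀP(A−BK) = [27.4599 -8.3210; -8.3210 6.4321]
tr(P') = 33.8920

0.0988 0.7901


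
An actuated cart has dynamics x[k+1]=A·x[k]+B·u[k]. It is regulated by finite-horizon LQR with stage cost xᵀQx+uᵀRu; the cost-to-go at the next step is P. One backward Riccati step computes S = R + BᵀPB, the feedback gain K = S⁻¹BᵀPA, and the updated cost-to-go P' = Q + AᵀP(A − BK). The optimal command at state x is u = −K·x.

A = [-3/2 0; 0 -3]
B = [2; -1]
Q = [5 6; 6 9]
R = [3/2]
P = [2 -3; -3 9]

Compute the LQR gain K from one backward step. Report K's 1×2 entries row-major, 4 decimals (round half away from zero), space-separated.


BᵀP = [7.0000 -15.0000]
S = R + BᵀPB = [3/2] + [29.0000] = [30.5000]
BᵀPA = [-10.5000 45.0000]
K = S⁻¹·BᵀPA = [-0.3443 1.4754]
A−BK = [-0.8115 -2.9508; -0.3443 -1.5246]
AᵀP(A−BK) = [0.8852 1.9918; 1.9918 14.6066]
P' = Q + AᵀP(A−BK) = [5.8852 7.9918; 7.9918 23.6066]
tr(P') = 29.4918

-0.3443 1.4754


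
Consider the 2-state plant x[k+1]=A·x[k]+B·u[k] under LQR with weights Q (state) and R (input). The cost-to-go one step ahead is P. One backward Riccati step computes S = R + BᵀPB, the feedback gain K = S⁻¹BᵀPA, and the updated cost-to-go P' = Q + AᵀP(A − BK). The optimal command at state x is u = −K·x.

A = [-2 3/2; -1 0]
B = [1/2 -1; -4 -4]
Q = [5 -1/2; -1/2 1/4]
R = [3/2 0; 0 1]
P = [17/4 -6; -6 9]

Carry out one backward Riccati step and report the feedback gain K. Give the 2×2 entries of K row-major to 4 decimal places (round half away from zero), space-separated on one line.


BᵀP = [26.1250 -39.0000; 19.7500 -30.0000]
S = R + BᵀPB = [3/2 0; 0 1] + [169.0625 129.8750; 129.8750 100.2500] = [170.5625 129.8750; 129.8750 101.2500]
BᵀPA = [-13.2500 39.1875; -9.5000 29.6250]
K = S⁻¹·BᵀPA = [-0.2681 0.2990; 0.2500 -0.0910]
A−BK = [-1.6159 1.2595; -1.0722 0.8322]
AᵀP(A−BK) = [0.8234 -0.6522; -0.6522 0.5395]
P' = Q + AᵀP(A−BK) = [5.8234 -1.1522; -1.1522 0.7895]
tr(P') = 6.6129

-0.2681 0.2990 0.2500 -0.0910


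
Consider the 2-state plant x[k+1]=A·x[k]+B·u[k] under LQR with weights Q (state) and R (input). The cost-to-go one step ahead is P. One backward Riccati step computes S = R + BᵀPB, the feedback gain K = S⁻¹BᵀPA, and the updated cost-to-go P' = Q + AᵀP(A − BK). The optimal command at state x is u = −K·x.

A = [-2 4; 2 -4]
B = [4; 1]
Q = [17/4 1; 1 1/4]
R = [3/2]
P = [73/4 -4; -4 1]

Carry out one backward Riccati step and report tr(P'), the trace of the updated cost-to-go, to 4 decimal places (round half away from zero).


BᵀP = [69.0000 -15.0000]
S = R + BᵀPB = [3/2] + [261.0000] = [262.5000]
BᵀPA = [-168.0000 336.0000]
K = S⁻¹·BᵀPA = [-0.6400 1.2800]
A−BK = [0.5600 -1.1200; 2.6400 -5.2800]
AᵀP(A−BK) = [1.4800 -2.9600; -2.9600 5.9200]
P' = Q + AᵀP(A−BK) = [5.7300 -1.9600; -1.9600 6.1700]
tr(P') = 11.9000

11.9000


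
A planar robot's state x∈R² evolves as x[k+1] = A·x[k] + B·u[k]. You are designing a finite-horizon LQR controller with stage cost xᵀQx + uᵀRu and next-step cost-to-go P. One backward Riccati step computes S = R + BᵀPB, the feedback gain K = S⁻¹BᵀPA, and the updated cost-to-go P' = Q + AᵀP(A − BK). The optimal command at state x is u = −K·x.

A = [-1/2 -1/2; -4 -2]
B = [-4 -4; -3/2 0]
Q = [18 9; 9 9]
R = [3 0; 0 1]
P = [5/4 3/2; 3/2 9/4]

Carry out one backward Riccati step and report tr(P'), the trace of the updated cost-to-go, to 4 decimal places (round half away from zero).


33.8422

BᵀP = [-7.2500 -9.3750; -5.0000 -6.0000]
S = R + BᵀPB = [3 0; 0 1] + [43.0625 29.0000; 29.0000 20.0000] = [46.0625 29.0000; 29.0000 21.0000]
BᵀPA = [41.1250 22.3750; 26.5000 14.5000]
K = S⁻¹·BᵀPA = [0.7531 0.3909; 0.2219 0.1507]
A−BK = [3.4000 1.6663; -2.8704 -1.4137]
AᵀP(A−BK) = [5.4607 2.7442; 2.7442 1.3815]
P' = Q + AᵀP(A−BK) = [23.4607 11.7442; 11.7442 10.3815]
tr(P') = 33.8422


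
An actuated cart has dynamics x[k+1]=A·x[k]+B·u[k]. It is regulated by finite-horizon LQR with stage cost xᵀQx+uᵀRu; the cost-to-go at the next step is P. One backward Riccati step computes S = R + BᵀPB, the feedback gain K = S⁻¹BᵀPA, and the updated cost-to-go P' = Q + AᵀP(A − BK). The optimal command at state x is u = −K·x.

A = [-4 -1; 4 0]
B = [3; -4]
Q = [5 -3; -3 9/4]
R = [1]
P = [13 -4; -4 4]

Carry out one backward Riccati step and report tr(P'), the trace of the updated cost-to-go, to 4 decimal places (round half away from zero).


BᵀP = [55.0000 -28.0000]
S = R + BᵀPB = [1] + [277.0000] = [278.0000]
BᵀPA = [-332.0000 -55.0000]
K = S⁻¹·BᵀPA = [-1.1942 -0.1978]
A−BK = [-0.4173 -0.4065; -0.7770 -0.7914]
AᵀP(A−BK) = [3.5108 2.3165; 2.3165 2.1187]
P' = Q + AᵀP(A−BK) = [8.5108 -0.6835; -0.6835 4.3687]
tr(P') = 12.8795

12.8795


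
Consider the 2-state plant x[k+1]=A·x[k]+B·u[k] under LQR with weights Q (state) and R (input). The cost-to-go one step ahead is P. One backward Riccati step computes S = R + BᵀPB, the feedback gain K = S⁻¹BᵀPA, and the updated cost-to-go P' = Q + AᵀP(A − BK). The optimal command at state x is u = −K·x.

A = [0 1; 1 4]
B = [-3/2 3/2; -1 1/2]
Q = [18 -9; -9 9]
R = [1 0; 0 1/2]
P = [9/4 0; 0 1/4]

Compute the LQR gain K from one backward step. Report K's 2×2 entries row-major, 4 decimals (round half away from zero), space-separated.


BᵀP = [-3.3750 -0.2500; 3.3750 0.1250]
S = R + BᵀPB = [1 0; 0 1/2] + [5.3125 -5.1875; -5.1875 5.1250] = [6.3125 -5.1875; -5.1875 5.6250]
BᵀPA = [-0.2500 -4.3750; 0.1250 3.8750]
K = S⁻¹·BᵀPA = [-0.0881 -0.5243; -0.0591 0.2054]
A−BK = [-0.0436 -0.0945; 0.9414 3.3730]
AᵀP(A−BK) = [0.2353 0.8433; 0.8433 3.1604]
P' = Q + AᵀP(A−BK) = [18.2353 -8.1567; -8.1567 12.1604]
tr(P') = 30.3957

-0.0881 -0.5243 -0.0591 0.2054
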